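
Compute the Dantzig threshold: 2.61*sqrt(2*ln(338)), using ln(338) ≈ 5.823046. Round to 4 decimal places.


ln(338) ≈ 5.823046.
2*ln(n) ≈ 11.646092.
sqrt(2*ln(n)) ≈ sqrt(11.646092) ≈ 3.412637.
threshold ≈ 2.61*3.412637 = 8.90698257 ≈ 8.9070.

8.9070


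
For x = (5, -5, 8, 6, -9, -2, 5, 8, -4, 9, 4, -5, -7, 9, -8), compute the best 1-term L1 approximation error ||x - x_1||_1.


Sorted |x_i| descending: [9, 9, 9, 8, 8, 8, 7, 6, 5, 5, 5, 5, 4, 4, 2]
Keep top 1: [9]
Tail entries: [9, 9, 8, 8, 8, 7, 6, 5, 5, 5, 5, 4, 4, 2]
L1 error = sum of tail = 85.

85


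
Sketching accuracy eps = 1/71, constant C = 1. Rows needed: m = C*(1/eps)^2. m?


1/eps = 71.
(1/eps)^2 = 5041.
m = 1*5041 = 5041.

5041


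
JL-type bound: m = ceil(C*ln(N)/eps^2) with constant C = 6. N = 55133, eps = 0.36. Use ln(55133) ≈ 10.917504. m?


ln(55133) ≈ 10.917504.
eps^2 = 0.36^2 = 0.1296.
C*ln(N)/eps^2 ≈ 6*10.917504/0.1296 ≈ 505.44.
m = ceil(505.44) = 506.

506


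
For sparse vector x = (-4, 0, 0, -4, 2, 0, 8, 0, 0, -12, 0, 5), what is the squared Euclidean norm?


Non-zero entries: [(0, -4), (3, -4), (4, 2), (6, 8), (9, -12), (11, 5)]
Squares: [16, 16, 4, 64, 144, 25]
||x||_2^2 = sum = 269.

269


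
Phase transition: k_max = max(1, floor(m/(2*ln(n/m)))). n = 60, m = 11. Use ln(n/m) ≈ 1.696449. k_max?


n/m = 60/11.
ln(n/m) ≈ 1.696449.
2*ln(n/m) ≈ 3.392898.
m/(2*ln(n/m)) ≈ 11/3.392898 ≈ 3.2421.
floor = 3.
k_max = max(1, 3) = 3.

3


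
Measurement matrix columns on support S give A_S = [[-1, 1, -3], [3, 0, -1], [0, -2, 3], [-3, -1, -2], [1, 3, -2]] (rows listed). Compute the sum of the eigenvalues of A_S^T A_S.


Sum of eigenvalues of A_S^T A_S = trace(A_S^T A_S) = sum of squared column norms of A_S.
A_S^T A_S diagonal: [20, 15, 27].
trace = 20 + 15 + 27 = 62.

62


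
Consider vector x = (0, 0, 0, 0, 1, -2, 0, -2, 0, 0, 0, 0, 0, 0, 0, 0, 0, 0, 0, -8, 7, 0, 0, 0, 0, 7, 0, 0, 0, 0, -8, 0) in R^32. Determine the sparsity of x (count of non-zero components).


Non-zero positions: [4, 5, 7, 19, 20, 25, 30].
Sparsity = 7.

7


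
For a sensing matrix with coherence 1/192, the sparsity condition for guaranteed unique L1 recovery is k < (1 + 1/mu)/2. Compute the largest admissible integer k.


1/mu = 192.
1 + 1/mu = 193.
(1 + 1/mu)/2 = 96.5 is not an integer, so k_max = floor(96.5) = 96.

96


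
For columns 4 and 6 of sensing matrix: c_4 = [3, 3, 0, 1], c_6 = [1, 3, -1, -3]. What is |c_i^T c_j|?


Inner product: 3*1 + 3*3 + 0*-1 + 1*-3
Products: [3, 9, 0, -3]
Sum = 9.
|dot| = 9.

9


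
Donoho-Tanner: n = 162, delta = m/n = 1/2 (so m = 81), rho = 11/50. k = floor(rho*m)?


m = 1/2*162 = 81.
rho = 11/50.
rho*m = 11/50*81 = 17.82.
k = floor(17.82) = 17.

17


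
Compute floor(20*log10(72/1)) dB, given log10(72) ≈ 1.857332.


||x||/||e|| = 72/1 = 72.
log10(72) ≈ 1.857332.
20*log10(||x||/||e||) ≈ 20*1.857332 = 37.14664.
floor(37.14664) = 37.

37


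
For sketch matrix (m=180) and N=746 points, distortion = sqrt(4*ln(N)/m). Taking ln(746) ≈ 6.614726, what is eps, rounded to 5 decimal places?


ln(746) ≈ 6.614726.
4*ln(N)/m ≈ 4*6.614726/180 ≈ 0.14699391.
eps = sqrt(0.14699391) ≈ 0.3833978 ≈ 0.38340.

0.38340


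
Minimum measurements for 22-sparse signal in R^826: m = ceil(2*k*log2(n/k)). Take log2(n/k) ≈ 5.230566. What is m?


log2(n/k) = log2(826/22) ≈ 5.230566.
2*k*log2(n/k) ≈ 2*22*5.230566 = 230.144904.
m = ceil(230.144904) = 231.

231


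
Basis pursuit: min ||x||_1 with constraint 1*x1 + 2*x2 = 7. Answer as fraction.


Axis intercepts:
  x1 = 7, x2 = 0: L1 = 7
  x1 = 0, x2 = 7/2: L1 = 7/2
x* = (0, 7/2)
||x*||_1 = 7/2.

7/2


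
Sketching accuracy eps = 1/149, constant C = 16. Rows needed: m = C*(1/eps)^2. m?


1/eps = 149.
(1/eps)^2 = 22201.
m = 16*22201 = 355216.

355216


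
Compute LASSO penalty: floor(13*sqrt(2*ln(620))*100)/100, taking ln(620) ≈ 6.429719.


ln(620) ≈ 6.429719.
2*ln(n) ≈ 12.859438.
sqrt(2*ln(n)) ≈ sqrt(12.859438) ≈ 3.586006.
lambda ≈ 13*3.586006 = 46.618078.
floor(lambda*100)/100 = 46.61.

46.61


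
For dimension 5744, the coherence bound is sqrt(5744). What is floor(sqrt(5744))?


75^2 = 5625 <= 5744 < 5776 = 76^2, so 75 <= sqrt(5744) < 76.
floor(sqrt(5744)) = 75.

75


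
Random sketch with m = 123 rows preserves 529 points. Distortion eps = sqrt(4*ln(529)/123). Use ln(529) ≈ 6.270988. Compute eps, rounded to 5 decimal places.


ln(529) ≈ 6.270988.
4*ln(N)/m ≈ 4*6.270988/123 ≈ 0.20393457.
eps = sqrt(0.20393457) ≈ 0.4515912 ≈ 0.45159.

0.45159


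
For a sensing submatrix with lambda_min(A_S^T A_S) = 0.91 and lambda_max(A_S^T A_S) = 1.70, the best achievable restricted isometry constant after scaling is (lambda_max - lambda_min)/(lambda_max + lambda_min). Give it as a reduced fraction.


lambda_max - lambda_min = 1.70 - 0.91 = 0.79.
lambda_max + lambda_min = 1.70 + 0.91 = 2.61.
delta = 0.79/2.61 = 79/261.

79/261


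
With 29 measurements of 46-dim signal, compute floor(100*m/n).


100*m/n = 100*29/46 ≈ 63.0435.
floor = 63.

63


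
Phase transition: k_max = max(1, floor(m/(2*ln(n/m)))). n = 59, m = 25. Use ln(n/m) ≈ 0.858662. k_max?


n/m = 59/25.
ln(n/m) ≈ 0.858662.
2*ln(n/m) ≈ 1.717324.
m/(2*ln(n/m)) ≈ 25/1.717324 ≈ 14.5575.
floor = 14.
k_max = max(1, 14) = 14.

14


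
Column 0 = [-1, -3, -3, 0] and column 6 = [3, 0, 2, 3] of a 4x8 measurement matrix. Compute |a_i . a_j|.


Inner product: -1*3 + -3*0 + -3*2 + 0*3
Products: [-3, 0, -6, 0]
Sum = -9.
|dot| = 9.

9


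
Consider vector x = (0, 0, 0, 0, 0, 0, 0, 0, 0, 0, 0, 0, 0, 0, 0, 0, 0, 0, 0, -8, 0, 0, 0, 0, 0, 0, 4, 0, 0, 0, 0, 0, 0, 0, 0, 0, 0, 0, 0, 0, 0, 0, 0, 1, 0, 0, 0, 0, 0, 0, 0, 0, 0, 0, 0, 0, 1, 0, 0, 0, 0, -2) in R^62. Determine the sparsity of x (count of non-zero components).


Non-zero positions: [19, 26, 43, 56, 61].
Sparsity = 5.

5


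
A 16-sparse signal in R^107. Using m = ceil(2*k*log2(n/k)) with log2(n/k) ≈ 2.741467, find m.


log2(n/k) = log2(107/16) ≈ 2.741467.
2*k*log2(n/k) ≈ 2*16*2.741467 = 87.726944.
m = ceil(87.726944) = 88.

88


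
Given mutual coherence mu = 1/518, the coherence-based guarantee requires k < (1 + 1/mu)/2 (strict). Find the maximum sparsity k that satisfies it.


1/mu = 518.
1 + 1/mu = 519.
(1 + 1/mu)/2 = 259.5 is not an integer, so k_max = floor(259.5) = 259.

259


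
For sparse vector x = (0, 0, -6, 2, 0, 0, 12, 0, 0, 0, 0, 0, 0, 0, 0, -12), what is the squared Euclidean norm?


Non-zero entries: [(2, -6), (3, 2), (6, 12), (15, -12)]
Squares: [36, 4, 144, 144]
||x||_2^2 = sum = 328.

328


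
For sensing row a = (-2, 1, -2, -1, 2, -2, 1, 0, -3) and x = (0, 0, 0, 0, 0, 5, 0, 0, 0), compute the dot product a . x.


Non-zero terms: ['-2*5']
Products: [-10]
y = sum = -10.

-10


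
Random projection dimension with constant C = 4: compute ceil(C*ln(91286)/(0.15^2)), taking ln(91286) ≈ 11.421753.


ln(91286) ≈ 11.421753.
eps^2 = 0.15^2 = 0.0225.
C*ln(N)/eps^2 ≈ 4*11.421753/0.0225 ≈ 2030.5339.
m = ceil(2030.5339) = 2031.

2031


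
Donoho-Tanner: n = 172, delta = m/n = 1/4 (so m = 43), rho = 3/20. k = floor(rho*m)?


m = 1/4*172 = 43.
rho = 3/20.
rho*m = 3/20*43 = 6.45.
k = floor(6.45) = 6.

6


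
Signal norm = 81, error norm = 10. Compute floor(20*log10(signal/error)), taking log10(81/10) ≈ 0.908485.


||x||/||e|| = 81/10.
log10(81/10) ≈ 0.908485.
20*log10(||x||/||e||) ≈ 20*0.908485 = 18.1697.
floor(18.1697) = 18.

18


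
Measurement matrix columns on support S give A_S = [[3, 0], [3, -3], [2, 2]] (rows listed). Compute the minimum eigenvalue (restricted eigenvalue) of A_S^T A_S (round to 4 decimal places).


A_S^T A_S = [[22, -5], [-5, 13]].
trace = 35.
det = 261.
disc = trace^2 - 4*det = 1225 - 4*261 = 181.
sqrt(181) ≈ 13.453624.
lam_min = (35 - sqrt(181))/2 ≈ (35 - 13.453624)/2 = 10.773188 ≈ 10.7732.

10.7732


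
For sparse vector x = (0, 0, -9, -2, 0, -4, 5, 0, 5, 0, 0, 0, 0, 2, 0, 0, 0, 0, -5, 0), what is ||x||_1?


Non-zero entries: [(2, -9), (3, -2), (5, -4), (6, 5), (8, 5), (13, 2), (18, -5)]
Absolute values: [9, 2, 4, 5, 5, 2, 5]
||x||_1 = sum = 32.

32


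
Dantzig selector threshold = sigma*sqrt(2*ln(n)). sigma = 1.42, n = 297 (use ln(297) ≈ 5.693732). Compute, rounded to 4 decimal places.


ln(297) ≈ 5.693732.
2*ln(n) ≈ 11.387464.
sqrt(2*ln(n)) ≈ sqrt(11.387464) ≈ 3.374532.
threshold ≈ 1.42*3.374532 = 4.79183544 ≈ 4.7918.

4.7918


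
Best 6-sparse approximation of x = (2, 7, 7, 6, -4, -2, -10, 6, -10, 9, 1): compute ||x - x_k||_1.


Sorted |x_i| descending: [10, 10, 9, 7, 7, 6, 6, 4, 2, 2, 1]
Keep top 6: [10, 10, 9, 7, 7, 6]
Tail entries: [6, 4, 2, 2, 1]
L1 error = sum of tail = 15.

15


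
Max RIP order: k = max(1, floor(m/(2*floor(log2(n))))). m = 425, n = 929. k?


floor(log2(929)) = 9.
2*9 = 18.
m/(2*floor(log2(n))) = 425/18 ≈ 23.6111.
floor = 23.
k = max(1, 23) = 23.

23


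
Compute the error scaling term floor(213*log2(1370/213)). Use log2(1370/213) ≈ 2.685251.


log2(n/k) = log2(1370/213) ≈ 2.685251.
k*log2(n/k) ≈ 213*2.685251 = 571.958463.
floor(571.958463) = 571.

571


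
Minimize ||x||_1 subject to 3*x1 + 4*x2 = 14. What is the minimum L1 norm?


Axis intercepts:
  x1 = 14/3, x2 = 0: L1 = 14/3
  x1 = 0, x2 = 7/2: L1 = 7/2
x* = (0, 7/2)
||x*||_1 = 7/2.

7/2


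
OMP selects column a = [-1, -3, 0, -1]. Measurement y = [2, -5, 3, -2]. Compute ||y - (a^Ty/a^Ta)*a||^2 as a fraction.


a^T a = 11.
a^T y = 15.
coeff = 15/11 = 15/11.
||r||^2 = 237/11.

237/11


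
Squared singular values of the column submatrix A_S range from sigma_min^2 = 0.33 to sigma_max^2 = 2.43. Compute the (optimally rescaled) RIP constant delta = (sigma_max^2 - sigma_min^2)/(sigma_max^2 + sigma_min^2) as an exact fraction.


lambda_max - lambda_min = 2.43 - 0.33 = 2.10.
lambda_max + lambda_min = 2.43 + 0.33 = 2.76.
delta = 2.10/2.76 = 210/276 = 35/46.

35/46


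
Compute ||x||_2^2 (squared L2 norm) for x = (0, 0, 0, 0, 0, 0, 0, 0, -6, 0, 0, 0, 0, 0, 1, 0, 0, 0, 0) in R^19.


Non-zero entries: [(8, -6), (14, 1)]
Squares: [36, 1]
||x||_2^2 = sum = 37.

37


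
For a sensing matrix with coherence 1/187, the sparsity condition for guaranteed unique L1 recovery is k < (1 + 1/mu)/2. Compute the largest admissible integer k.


1/mu = 187.
1 + 1/mu = 188.
(1 + 1/mu)/2 = 94 is an integer and the inequality is strict, so k_max = 94 - 1 = 93.

93


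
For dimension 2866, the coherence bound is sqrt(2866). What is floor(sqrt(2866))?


53^2 = 2809 <= 2866 < 2916 = 54^2, so 53 <= sqrt(2866) < 54.
floor(sqrt(2866)) = 53.

53


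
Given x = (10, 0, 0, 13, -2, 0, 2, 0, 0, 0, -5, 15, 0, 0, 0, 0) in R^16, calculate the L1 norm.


Non-zero entries: [(0, 10), (3, 13), (4, -2), (6, 2), (10, -5), (11, 15)]
Absolute values: [10, 13, 2, 2, 5, 15]
||x||_1 = sum = 47.

47


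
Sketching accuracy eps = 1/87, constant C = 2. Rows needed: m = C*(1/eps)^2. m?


1/eps = 87.
(1/eps)^2 = 7569.
m = 2*7569 = 15138.

15138


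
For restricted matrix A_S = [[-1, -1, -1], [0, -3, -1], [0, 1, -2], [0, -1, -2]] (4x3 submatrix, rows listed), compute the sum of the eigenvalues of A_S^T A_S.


Sum of eigenvalues of A_S^T A_S = trace(A_S^T A_S) = sum of squared column norms of A_S.
A_S^T A_S diagonal: [1, 12, 10].
trace = 1 + 12 + 10 = 23.

23


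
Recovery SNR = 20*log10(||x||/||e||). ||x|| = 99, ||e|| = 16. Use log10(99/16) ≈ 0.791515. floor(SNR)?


||x||/||e|| = 99/16.
log10(99/16) ≈ 0.791515.
20*log10(||x||/||e||) ≈ 20*0.791515 = 15.8303.
floor(15.8303) = 15.

15


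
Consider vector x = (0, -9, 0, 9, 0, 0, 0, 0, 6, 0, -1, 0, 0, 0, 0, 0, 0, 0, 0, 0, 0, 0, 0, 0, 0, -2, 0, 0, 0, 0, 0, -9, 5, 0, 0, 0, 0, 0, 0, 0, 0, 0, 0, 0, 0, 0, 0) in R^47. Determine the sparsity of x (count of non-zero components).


Non-zero positions: [1, 3, 8, 10, 25, 31, 32].
Sparsity = 7.

7


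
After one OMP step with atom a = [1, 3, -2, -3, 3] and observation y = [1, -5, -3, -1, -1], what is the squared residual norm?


a^T a = 32.
a^T y = -8.
coeff = -8/32 = -1/4.
||r||^2 = 35.

35


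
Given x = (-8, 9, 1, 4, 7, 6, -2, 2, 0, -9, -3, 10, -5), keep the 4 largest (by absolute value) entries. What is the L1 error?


Sorted |x_i| descending: [10, 9, 9, 8, 7, 6, 5, 4, 3, 2, 2, 1, 0]
Keep top 4: [10, 9, 9, 8]
Tail entries: [7, 6, 5, 4, 3, 2, 2, 1, 0]
L1 error = sum of tail = 30.

30


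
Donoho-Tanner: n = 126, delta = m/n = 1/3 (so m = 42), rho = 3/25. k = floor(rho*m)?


m = 1/3*126 = 42.
rho = 3/25.
rho*m = 3/25*42 = 5.04.
k = floor(5.04) = 5.

5


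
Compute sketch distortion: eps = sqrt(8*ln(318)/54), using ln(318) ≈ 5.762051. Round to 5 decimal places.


ln(318) ≈ 5.762051.
8*ln(N)/m ≈ 8*5.762051/54 ≈ 0.85363719.
eps = sqrt(0.85363719) ≈ 0.9239249 ≈ 0.92392.

0.92392


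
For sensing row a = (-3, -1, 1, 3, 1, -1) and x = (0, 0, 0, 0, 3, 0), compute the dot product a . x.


Non-zero terms: ['1*3']
Products: [3]
y = sum = 3.

3


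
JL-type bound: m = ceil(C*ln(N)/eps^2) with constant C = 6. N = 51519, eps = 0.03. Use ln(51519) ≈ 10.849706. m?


ln(51519) ≈ 10.849706.
eps^2 = 0.03^2 = 0.0009.
C*ln(N)/eps^2 ≈ 6*10.849706/0.0009 ≈ 72331.3733.
m = ceil(72331.3733) = 72332.

72332


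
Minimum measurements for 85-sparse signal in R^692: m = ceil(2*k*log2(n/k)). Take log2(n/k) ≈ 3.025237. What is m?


log2(n/k) = log2(692/85) ≈ 3.025237.
2*k*log2(n/k) ≈ 2*85*3.025237 = 514.29029.
m = ceil(514.29029) = 515.

515


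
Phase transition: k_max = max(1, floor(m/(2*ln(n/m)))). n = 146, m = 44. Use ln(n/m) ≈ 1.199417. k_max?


n/m = 146/44 = 73/22.
ln(n/m) ≈ 1.199417.
2*ln(n/m) ≈ 2.398834.
m/(2*ln(n/m)) ≈ 44/2.398834 ≈ 18.3422.
floor = 18.
k_max = max(1, 18) = 18.

18


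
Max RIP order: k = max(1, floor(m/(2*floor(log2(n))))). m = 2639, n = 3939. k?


floor(log2(3939)) = 11.
2*11 = 22.
m/(2*floor(log2(n))) = 2639/22 ≈ 119.9545.
floor = 119.
k = max(1, 119) = 119.

119


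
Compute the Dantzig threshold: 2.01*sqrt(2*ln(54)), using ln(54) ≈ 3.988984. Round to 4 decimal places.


ln(54) ≈ 3.988984.
2*ln(n) ≈ 7.977968.
sqrt(2*ln(n)) ≈ sqrt(7.977968) ≈ 2.82453.
threshold ≈ 2.01*2.82453 = 5.6773053 ≈ 5.6773.

5.6773


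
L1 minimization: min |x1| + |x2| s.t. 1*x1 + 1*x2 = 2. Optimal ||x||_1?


Axis intercepts:
  x1 = 2, x2 = 0: L1 = 2
  x1 = 0, x2 = 2: L1 = 2
x* = (2, 0)
||x*||_1 = 2.

2


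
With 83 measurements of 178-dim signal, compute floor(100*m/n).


100*m/n = 100*83/178 ≈ 46.6292.
floor = 46.

46


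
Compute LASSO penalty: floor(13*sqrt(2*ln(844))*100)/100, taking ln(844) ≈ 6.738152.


ln(844) ≈ 6.738152.
2*ln(n) ≈ 13.476304.
sqrt(2*ln(n)) ≈ sqrt(13.476304) ≈ 3.671009.
lambda ≈ 13*3.671009 = 47.723117.
floor(lambda*100)/100 = 47.72.

47.72


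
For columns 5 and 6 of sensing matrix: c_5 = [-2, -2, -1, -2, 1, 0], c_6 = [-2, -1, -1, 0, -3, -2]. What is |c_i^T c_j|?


Inner product: -2*-2 + -2*-1 + -1*-1 + -2*0 + 1*-3 + 0*-2
Products: [4, 2, 1, 0, -3, 0]
Sum = 4.
|dot| = 4.

4


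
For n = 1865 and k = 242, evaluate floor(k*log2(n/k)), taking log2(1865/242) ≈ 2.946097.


log2(n/k) = log2(1865/242) ≈ 2.946097.
k*log2(n/k) ≈ 242*2.946097 = 712.955474.
floor(712.955474) = 712.

712


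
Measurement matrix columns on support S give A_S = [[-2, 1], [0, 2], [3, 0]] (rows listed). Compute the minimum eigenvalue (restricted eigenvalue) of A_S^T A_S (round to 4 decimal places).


A_S^T A_S = [[13, -2], [-2, 5]].
trace = 18.
det = 61.
disc = trace^2 - 4*det = 324 - 4*61 = 80.
sqrt(80) ≈ 8.944272.
lam_min = (18 - sqrt(80))/2 ≈ (18 - 8.944272)/2 = 4.527864 ≈ 4.5279.

4.5279


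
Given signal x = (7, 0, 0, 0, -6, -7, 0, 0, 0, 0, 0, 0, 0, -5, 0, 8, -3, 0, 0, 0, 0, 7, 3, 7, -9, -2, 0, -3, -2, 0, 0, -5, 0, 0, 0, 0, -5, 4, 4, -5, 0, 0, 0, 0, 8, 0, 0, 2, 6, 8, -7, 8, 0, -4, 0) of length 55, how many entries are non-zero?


Non-zero positions: [0, 4, 5, 13, 15, 16, 21, 22, 23, 24, 25, 27, 28, 31, 36, 37, 38, 39, 44, 47, 48, 49, 50, 51, 53].
Sparsity = 25.

25


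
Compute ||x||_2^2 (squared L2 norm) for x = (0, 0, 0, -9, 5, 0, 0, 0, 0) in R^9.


Non-zero entries: [(3, -9), (4, 5)]
Squares: [81, 25]
||x||_2^2 = sum = 106.

106


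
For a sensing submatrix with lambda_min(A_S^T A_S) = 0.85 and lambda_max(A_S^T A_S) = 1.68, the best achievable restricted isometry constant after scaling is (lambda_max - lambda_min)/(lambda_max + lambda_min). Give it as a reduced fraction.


lambda_max - lambda_min = 1.68 - 0.85 = 0.83.
lambda_max + lambda_min = 1.68 + 0.85 = 2.53.
delta = 0.83/2.53 = 83/253.

83/253


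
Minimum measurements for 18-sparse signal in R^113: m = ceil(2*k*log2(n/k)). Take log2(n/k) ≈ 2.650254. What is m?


log2(n/k) = log2(113/18) ≈ 2.650254.
2*k*log2(n/k) ≈ 2*18*2.650254 = 95.409144.
m = ceil(95.409144) = 96.

96


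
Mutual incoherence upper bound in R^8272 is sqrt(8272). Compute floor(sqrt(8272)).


90^2 = 8100 <= 8272 < 8281 = 91^2, so 90 <= sqrt(8272) < 91.
floor(sqrt(8272)) = 90.

90


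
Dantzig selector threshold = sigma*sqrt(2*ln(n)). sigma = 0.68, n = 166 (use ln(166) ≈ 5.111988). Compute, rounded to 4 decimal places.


ln(166) ≈ 5.111988.
2*ln(n) ≈ 10.223976.
sqrt(2*ln(n)) ≈ sqrt(10.223976) ≈ 3.197495.
threshold ≈ 0.68*3.197495 = 2.1742966 ≈ 2.1743.

2.1743


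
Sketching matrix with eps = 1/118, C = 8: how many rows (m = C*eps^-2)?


1/eps = 118.
(1/eps)^2 = 13924.
m = 8*13924 = 111392.

111392


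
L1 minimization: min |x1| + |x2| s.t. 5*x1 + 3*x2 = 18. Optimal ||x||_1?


Axis intercepts:
  x1 = 18/5, x2 = 0: L1 = 18/5
  x1 = 0, x2 = 6: L1 = 6
x* = (18/5, 0)
||x*||_1 = 18/5.

18/5


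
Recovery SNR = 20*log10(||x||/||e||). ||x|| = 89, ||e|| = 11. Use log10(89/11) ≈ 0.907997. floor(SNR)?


||x||/||e|| = 89/11.
log10(89/11) ≈ 0.907997.
20*log10(||x||/||e||) ≈ 20*0.907997 = 18.15994.
floor(18.15994) = 18.

18


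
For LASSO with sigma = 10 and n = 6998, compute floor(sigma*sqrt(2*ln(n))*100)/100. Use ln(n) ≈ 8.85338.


ln(6998) ≈ 8.85338.
2*ln(n) ≈ 17.70676.
sqrt(2*ln(n)) ≈ sqrt(17.70676) ≈ 4.20794.
lambda ≈ 10*4.20794 = 42.0794.
floor(lambda*100)/100 = 42.07.

42.07


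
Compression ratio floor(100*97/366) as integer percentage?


100*m/n = 100*97/366 ≈ 26.5027.
floor = 26.

26


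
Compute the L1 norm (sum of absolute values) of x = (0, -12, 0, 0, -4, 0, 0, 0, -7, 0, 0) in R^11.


Non-zero entries: [(1, -12), (4, -4), (8, -7)]
Absolute values: [12, 4, 7]
||x||_1 = sum = 23.

23


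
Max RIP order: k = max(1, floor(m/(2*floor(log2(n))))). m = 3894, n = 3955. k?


floor(log2(3955)) = 11.
2*11 = 22.
m/(2*floor(log2(n))) = 3894/22 ≈ 177.0.
floor = 177.
k = max(1, 177) = 177.

177


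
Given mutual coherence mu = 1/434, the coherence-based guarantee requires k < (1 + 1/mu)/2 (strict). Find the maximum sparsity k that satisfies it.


1/mu = 434.
1 + 1/mu = 435.
(1 + 1/mu)/2 = 217.5 is not an integer, so k_max = floor(217.5) = 217.

217


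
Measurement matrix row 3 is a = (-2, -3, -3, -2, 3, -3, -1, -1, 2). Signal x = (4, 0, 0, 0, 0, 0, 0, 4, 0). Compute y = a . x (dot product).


Non-zero terms: ['-2*4', '-1*4']
Products: [-8, -4]
y = sum = -12.

-12


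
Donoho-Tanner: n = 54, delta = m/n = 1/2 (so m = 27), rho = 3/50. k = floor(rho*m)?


m = 1/2*54 = 27.
rho = 3/50.
rho*m = 3/50*27 = 1.62.
k = floor(1.62) = 1.

1


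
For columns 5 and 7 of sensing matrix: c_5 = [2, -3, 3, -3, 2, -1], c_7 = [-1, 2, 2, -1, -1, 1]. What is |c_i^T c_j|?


Inner product: 2*-1 + -3*2 + 3*2 + -3*-1 + 2*-1 + -1*1
Products: [-2, -6, 6, 3, -2, -1]
Sum = -2.
|dot| = 2.

2


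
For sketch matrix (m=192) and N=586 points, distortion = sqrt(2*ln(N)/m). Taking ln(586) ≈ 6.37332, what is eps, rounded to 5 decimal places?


ln(586) ≈ 6.37332.
2*ln(N)/m ≈ 2*6.37332/192 ≈ 0.06638875.
eps = sqrt(0.06638875) ≈ 0.2576601 ≈ 0.25766.

0.25766


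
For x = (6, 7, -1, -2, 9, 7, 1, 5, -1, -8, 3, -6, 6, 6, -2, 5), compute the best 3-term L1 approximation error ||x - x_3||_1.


Sorted |x_i| descending: [9, 8, 7, 7, 6, 6, 6, 6, 5, 5, 3, 2, 2, 1, 1, 1]
Keep top 3: [9, 8, 7]
Tail entries: [7, 6, 6, 6, 6, 5, 5, 3, 2, 2, 1, 1, 1]
L1 error = sum of tail = 51.

51


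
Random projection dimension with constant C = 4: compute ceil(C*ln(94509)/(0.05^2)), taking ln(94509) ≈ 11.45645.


ln(94509) ≈ 11.45645.
eps^2 = 0.05^2 = 0.0025.
C*ln(N)/eps^2 ≈ 4*11.45645/0.0025 ≈ 18330.32.
m = ceil(18330.32) = 18331.

18331


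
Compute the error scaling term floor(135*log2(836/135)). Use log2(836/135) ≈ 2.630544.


log2(n/k) = log2(836/135) ≈ 2.630544.
k*log2(n/k) ≈ 135*2.630544 = 355.12344.
floor(355.12344) = 355.

355


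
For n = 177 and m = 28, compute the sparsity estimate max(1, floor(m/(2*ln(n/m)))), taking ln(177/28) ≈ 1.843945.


n/m = 177/28.
ln(n/m) ≈ 1.843945.
2*ln(n/m) ≈ 3.68789.
m/(2*ln(n/m)) ≈ 28/3.68789 ≈ 7.5924.
floor = 7.
k_max = max(1, 7) = 7.

7


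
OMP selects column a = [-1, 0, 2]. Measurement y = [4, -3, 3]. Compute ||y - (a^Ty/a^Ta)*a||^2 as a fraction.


a^T a = 5.
a^T y = 2.
coeff = 2/5 = 2/5.
||r||^2 = 166/5.

166/5


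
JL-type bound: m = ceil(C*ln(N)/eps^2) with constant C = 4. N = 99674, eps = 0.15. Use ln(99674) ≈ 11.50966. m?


ln(99674) ≈ 11.50966.
eps^2 = 0.15^2 = 0.0225.
C*ln(N)/eps^2 ≈ 4*11.50966/0.0225 ≈ 2046.1618.
m = ceil(2046.1618) = 2047.

2047


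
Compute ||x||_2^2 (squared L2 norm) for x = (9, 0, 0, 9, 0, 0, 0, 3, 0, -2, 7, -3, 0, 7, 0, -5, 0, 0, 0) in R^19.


Non-zero entries: [(0, 9), (3, 9), (7, 3), (9, -2), (10, 7), (11, -3), (13, 7), (15, -5)]
Squares: [81, 81, 9, 4, 49, 9, 49, 25]
||x||_2^2 = sum = 307.

307


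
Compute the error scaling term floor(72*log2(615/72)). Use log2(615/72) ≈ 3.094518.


log2(n/k) = log2(615/72) ≈ 3.094518.
k*log2(n/k) ≈ 72*3.094518 = 222.805296.
floor(222.805296) = 222.

222


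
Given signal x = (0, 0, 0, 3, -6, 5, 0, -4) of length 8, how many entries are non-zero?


Non-zero positions: [3, 4, 5, 7].
Sparsity = 4.

4


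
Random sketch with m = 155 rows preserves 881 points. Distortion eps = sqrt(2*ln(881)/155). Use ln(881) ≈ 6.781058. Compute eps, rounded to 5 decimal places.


ln(881) ≈ 6.781058.
2*ln(N)/m ≈ 2*6.781058/155 ≈ 0.08749752.
eps = sqrt(0.08749752) ≈ 0.2957998 ≈ 0.29580.

0.29580


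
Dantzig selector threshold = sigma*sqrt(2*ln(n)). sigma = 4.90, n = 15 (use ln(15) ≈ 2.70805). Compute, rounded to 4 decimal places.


ln(15) ≈ 2.70805.
2*ln(n) ≈ 5.4161.
sqrt(2*ln(n)) ≈ sqrt(5.4161) ≈ 2.327252.
threshold ≈ 4.90*2.327252 = 11.4035348 ≈ 11.4035.

11.4035


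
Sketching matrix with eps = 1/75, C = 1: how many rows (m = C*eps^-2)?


1/eps = 75.
(1/eps)^2 = 5625.
m = 1*5625 = 5625.

5625


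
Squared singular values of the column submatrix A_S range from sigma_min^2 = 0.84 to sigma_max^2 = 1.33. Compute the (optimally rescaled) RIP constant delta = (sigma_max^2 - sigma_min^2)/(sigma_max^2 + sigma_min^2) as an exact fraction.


lambda_max - lambda_min = 1.33 - 0.84 = 0.49.
lambda_max + lambda_min = 1.33 + 0.84 = 2.17.
delta = 0.49/2.17 = 49/217 = 7/31.

7/31


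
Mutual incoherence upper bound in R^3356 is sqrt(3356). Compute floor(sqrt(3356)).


57^2 = 3249 <= 3356 < 3364 = 58^2, so 57 <= sqrt(3356) < 58.
floor(sqrt(3356)) = 57.

57


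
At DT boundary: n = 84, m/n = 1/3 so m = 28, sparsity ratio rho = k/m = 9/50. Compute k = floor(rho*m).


m = 1/3*84 = 28.
rho = 9/50.
rho*m = 9/50*28 = 5.04.
k = floor(5.04) = 5.

5


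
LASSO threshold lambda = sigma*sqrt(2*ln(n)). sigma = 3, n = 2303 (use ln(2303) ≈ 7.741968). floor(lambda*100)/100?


ln(2303) ≈ 7.741968.
2*ln(n) ≈ 15.483936.
sqrt(2*ln(n)) ≈ sqrt(15.483936) ≈ 3.934963.
lambda ≈ 3*3.934963 = 11.804889.
floor(lambda*100)/100 = 11.80.

11.80


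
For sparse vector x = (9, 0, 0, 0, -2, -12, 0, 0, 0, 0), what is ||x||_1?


Non-zero entries: [(0, 9), (4, -2), (5, -12)]
Absolute values: [9, 2, 12]
||x||_1 = sum = 23.

23


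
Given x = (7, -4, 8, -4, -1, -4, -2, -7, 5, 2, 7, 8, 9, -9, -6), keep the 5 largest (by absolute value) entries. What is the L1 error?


Sorted |x_i| descending: [9, 9, 8, 8, 7, 7, 7, 6, 5, 4, 4, 4, 2, 2, 1]
Keep top 5: [9, 9, 8, 8, 7]
Tail entries: [7, 7, 6, 5, 4, 4, 4, 2, 2, 1]
L1 error = sum of tail = 42.

42


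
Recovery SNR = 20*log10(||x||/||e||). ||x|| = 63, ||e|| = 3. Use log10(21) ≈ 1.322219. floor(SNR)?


||x||/||e|| = 63/3 = 21.
log10(21) ≈ 1.322219.
20*log10(||x||/||e||) ≈ 20*1.322219 = 26.44438.
floor(26.44438) = 26.

26


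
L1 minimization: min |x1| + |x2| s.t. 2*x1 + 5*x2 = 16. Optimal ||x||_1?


Axis intercepts:
  x1 = 8, x2 = 0: L1 = 8
  x1 = 0, x2 = 16/5: L1 = 16/5
x* = (0, 16/5)
||x*||_1 = 16/5.

16/5


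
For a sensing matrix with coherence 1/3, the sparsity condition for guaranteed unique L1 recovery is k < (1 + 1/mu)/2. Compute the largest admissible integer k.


1/mu = 3.
1 + 1/mu = 4.
(1 + 1/mu)/2 = 2 is an integer and the inequality is strict, so k_max = 2 - 1 = 1.

1


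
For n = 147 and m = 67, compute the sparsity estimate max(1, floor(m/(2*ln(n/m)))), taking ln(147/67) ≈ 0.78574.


n/m = 147/67.
ln(n/m) ≈ 0.78574.
2*ln(n/m) ≈ 1.57148.
m/(2*ln(n/m)) ≈ 67/1.57148 ≈ 42.635.
floor = 42.
k_max = max(1, 42) = 42.

42


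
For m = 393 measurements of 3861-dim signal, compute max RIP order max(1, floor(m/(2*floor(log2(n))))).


floor(log2(3861)) = 11.
2*11 = 22.
m/(2*floor(log2(n))) = 393/22 ≈ 17.8636.
floor = 17.
k = max(1, 17) = 17.

17


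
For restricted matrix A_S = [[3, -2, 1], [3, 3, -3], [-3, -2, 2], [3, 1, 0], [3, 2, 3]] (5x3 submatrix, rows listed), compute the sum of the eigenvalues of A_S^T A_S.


Sum of eigenvalues of A_S^T A_S = trace(A_S^T A_S) = sum of squared column norms of A_S.
A_S^T A_S diagonal: [45, 22, 23].
trace = 45 + 22 + 23 = 90.

90


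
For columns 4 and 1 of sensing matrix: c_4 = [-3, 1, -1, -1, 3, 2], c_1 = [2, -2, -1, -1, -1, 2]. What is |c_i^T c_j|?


Inner product: -3*2 + 1*-2 + -1*-1 + -1*-1 + 3*-1 + 2*2
Products: [-6, -2, 1, 1, -3, 4]
Sum = -5.
|dot| = 5.

5


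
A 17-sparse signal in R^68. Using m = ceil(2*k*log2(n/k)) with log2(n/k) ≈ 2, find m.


log2(n/k) = log2(68/17) ≈ 2.
2*k*log2(n/k) ≈ 2*17*2 = 68.
m = ceil(68) = 68.

68


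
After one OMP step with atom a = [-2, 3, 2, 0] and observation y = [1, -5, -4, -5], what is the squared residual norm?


a^T a = 17.
a^T y = -25.
coeff = -25/17 = -25/17.
||r||^2 = 514/17.

514/17


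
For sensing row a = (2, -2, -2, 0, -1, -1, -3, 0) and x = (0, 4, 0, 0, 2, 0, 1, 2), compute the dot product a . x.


Non-zero terms: ['-2*4', '-1*2', '-3*1', '0*2']
Products: [-8, -2, -3, 0]
y = sum = -13.

-13


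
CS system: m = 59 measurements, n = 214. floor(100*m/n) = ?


100*m/n = 100*59/214 ≈ 27.5701.
floor = 27.

27


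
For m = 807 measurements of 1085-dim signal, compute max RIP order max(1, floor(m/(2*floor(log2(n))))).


floor(log2(1085)) = 10.
2*10 = 20.
m/(2*floor(log2(n))) = 807/20 ≈ 40.35.
floor = 40.
k = max(1, 40) = 40.

40


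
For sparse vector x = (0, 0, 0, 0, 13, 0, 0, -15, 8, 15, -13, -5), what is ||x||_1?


Non-zero entries: [(4, 13), (7, -15), (8, 8), (9, 15), (10, -13), (11, -5)]
Absolute values: [13, 15, 8, 15, 13, 5]
||x||_1 = sum = 69.

69


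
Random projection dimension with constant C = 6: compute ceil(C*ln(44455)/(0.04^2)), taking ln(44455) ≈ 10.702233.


ln(44455) ≈ 10.702233.
eps^2 = 0.04^2 = 0.0016.
C*ln(N)/eps^2 ≈ 6*10.702233/0.0016 ≈ 40133.3737.
m = ceil(40133.3737) = 40134.

40134


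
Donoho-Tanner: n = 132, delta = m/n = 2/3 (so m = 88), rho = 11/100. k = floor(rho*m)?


m = 2/3*132 = 88.
rho = 11/100.
rho*m = 11/100*88 = 9.68.
k = floor(9.68) = 9.

9


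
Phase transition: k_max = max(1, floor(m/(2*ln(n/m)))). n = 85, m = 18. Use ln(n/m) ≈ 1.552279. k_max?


n/m = 85/18.
ln(n/m) ≈ 1.552279.
2*ln(n/m) ≈ 3.104558.
m/(2*ln(n/m)) ≈ 18/3.104558 ≈ 5.7979.
floor = 5.
k_max = max(1, 5) = 5.

5


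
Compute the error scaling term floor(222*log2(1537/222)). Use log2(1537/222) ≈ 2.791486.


log2(n/k) = log2(1537/222) ≈ 2.791486.
k*log2(n/k) ≈ 222*2.791486 = 619.709892.
floor(619.709892) = 619.

619


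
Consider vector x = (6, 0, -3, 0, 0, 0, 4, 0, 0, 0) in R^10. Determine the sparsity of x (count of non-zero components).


Non-zero positions: [0, 2, 6].
Sparsity = 3.

3


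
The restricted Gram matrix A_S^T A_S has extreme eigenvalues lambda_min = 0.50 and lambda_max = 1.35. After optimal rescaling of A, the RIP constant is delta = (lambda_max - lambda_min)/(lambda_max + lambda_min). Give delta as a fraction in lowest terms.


lambda_max - lambda_min = 1.35 - 0.50 = 0.85.
lambda_max + lambda_min = 1.35 + 0.50 = 1.85.
delta = 0.85/1.85 = 85/185 = 17/37.

17/37


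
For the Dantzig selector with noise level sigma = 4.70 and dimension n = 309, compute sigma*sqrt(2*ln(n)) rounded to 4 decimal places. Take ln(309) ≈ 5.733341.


ln(309) ≈ 5.733341.
2*ln(n) ≈ 11.466682.
sqrt(2*ln(n)) ≈ sqrt(11.466682) ≈ 3.386249.
threshold ≈ 4.70*3.386249 = 15.9153703 ≈ 15.9154.

15.9154


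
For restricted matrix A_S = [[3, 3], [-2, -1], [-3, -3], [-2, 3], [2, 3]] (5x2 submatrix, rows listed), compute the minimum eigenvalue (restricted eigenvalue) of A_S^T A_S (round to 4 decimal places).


A_S^T A_S = [[30, 20], [20, 37]].
trace = 67.
det = 710.
disc = trace^2 - 4*det = 4489 - 4*710 = 1649.
sqrt(1649) ≈ 40.607881.
lam_min = (67 - sqrt(1649))/2 ≈ (67 - 40.607881)/2 = 13.1960595 ≈ 13.1961.

13.1961


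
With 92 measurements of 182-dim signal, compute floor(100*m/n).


100*m/n = 100*92/182 ≈ 50.5495.
floor = 50.

50


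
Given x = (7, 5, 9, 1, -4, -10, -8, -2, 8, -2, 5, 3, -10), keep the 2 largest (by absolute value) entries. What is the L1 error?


Sorted |x_i| descending: [10, 10, 9, 8, 8, 7, 5, 5, 4, 3, 2, 2, 1]
Keep top 2: [10, 10]
Tail entries: [9, 8, 8, 7, 5, 5, 4, 3, 2, 2, 1]
L1 error = sum of tail = 54.

54


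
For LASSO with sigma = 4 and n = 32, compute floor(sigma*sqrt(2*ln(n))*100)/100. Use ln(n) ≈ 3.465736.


ln(32) ≈ 3.465736.
2*ln(n) ≈ 6.931472.
sqrt(2*ln(n)) ≈ sqrt(6.931472) ≈ 2.632769.
lambda ≈ 4*2.632769 = 10.531076.
floor(lambda*100)/100 = 10.53.

10.53


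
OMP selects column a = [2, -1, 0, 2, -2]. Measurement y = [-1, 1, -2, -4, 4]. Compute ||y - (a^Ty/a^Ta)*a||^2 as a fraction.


a^T a = 13.
a^T y = -19.
coeff = -19/13 = -19/13.
||r||^2 = 133/13.

133/13


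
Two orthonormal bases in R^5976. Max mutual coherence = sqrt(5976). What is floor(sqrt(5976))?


77^2 = 5929 <= 5976 < 6084 = 78^2, so 77 <= sqrt(5976) < 78.
floor(sqrt(5976)) = 77.

77


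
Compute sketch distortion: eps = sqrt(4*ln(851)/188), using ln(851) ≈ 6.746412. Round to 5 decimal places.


ln(851) ≈ 6.746412.
4*ln(N)/m ≈ 4*6.746412/188 ≈ 0.14354068.
eps = sqrt(0.14354068) ≈ 0.3788676 ≈ 0.37887.

0.37887


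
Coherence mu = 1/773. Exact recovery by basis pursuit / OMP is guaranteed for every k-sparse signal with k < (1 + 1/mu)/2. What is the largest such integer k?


1/mu = 773.
1 + 1/mu = 774.
(1 + 1/mu)/2 = 387 is an integer and the inequality is strict, so k_max = 387 - 1 = 386.

386


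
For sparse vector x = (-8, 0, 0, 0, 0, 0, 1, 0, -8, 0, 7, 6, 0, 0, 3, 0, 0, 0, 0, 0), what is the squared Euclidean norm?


Non-zero entries: [(0, -8), (6, 1), (8, -8), (10, 7), (11, 6), (14, 3)]
Squares: [64, 1, 64, 49, 36, 9]
||x||_2^2 = sum = 223.

223


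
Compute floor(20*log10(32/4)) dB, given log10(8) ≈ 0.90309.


||x||/||e|| = 32/4 = 8.
log10(8) ≈ 0.90309.
20*log10(||x||/||e||) ≈ 20*0.90309 = 18.0618.
floor(18.0618) = 18.

18


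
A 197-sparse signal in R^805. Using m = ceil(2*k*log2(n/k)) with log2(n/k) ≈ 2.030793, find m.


log2(n/k) = log2(805/197) ≈ 2.030793.
2*k*log2(n/k) ≈ 2*197*2.030793 = 800.132442.
m = ceil(800.132442) = 801.

801


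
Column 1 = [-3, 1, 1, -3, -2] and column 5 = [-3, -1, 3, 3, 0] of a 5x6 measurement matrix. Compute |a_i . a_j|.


Inner product: -3*-3 + 1*-1 + 1*3 + -3*3 + -2*0
Products: [9, -1, 3, -9, 0]
Sum = 2.
|dot| = 2.

2


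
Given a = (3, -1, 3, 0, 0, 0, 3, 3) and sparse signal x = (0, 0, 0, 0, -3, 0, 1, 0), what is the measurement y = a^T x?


Non-zero terms: ['0*-3', '3*1']
Products: [0, 3]
y = sum = 3.

3


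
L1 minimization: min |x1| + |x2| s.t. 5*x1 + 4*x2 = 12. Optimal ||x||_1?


Axis intercepts:
  x1 = 12/5, x2 = 0: L1 = 12/5
  x1 = 0, x2 = 3: L1 = 3
x* = (12/5, 0)
||x*||_1 = 12/5.

12/5


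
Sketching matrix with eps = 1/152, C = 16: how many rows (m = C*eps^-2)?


1/eps = 152.
(1/eps)^2 = 23104.
m = 16*23104 = 369664.

369664


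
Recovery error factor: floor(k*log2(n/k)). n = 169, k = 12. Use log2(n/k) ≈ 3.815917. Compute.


log2(n/k) = log2(169/12) ≈ 3.815917.
k*log2(n/k) ≈ 12*3.815917 = 45.791004.
floor(45.791004) = 45.

45


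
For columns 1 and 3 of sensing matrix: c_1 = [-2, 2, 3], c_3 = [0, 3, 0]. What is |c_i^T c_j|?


Inner product: -2*0 + 2*3 + 3*0
Products: [0, 6, 0]
Sum = 6.
|dot| = 6.

6


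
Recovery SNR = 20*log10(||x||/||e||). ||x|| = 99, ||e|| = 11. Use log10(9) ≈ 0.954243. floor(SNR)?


||x||/||e|| = 99/11 = 9.
log10(9) ≈ 0.954243.
20*log10(||x||/||e||) ≈ 20*0.954243 = 19.08486.
floor(19.08486) = 19.

19


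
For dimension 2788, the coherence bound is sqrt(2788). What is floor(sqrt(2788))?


52^2 = 2704 <= 2788 < 2809 = 53^2, so 52 <= sqrt(2788) < 53.
floor(sqrt(2788)) = 52.

52


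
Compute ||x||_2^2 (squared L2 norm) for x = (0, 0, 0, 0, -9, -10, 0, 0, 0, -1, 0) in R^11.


Non-zero entries: [(4, -9), (5, -10), (9, -1)]
Squares: [81, 100, 1]
||x||_2^2 = sum = 182.

182


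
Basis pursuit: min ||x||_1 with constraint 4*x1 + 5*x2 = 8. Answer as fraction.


Axis intercepts:
  x1 = 2, x2 = 0: L1 = 2
  x1 = 0, x2 = 8/5: L1 = 8/5
x* = (0, 8/5)
||x*||_1 = 8/5.

8/5


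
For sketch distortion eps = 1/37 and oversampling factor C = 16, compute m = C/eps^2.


1/eps = 37.
(1/eps)^2 = 1369.
m = 16*1369 = 21904.

21904


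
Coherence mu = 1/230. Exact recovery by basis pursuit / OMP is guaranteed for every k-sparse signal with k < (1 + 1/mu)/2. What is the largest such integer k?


1/mu = 230.
1 + 1/mu = 231.
(1 + 1/mu)/2 = 115.5 is not an integer, so k_max = floor(115.5) = 115.

115


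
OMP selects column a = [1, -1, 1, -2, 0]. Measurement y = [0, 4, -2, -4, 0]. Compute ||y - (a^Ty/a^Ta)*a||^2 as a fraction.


a^T a = 7.
a^T y = 2.
coeff = 2/7 = 2/7.
||r||^2 = 248/7.

248/7


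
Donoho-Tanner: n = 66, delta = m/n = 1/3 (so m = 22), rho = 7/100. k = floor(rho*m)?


m = 1/3*66 = 22.
rho = 7/100.
rho*m = 7/100*22 = 1.54.
k = floor(1.54) = 1.

1


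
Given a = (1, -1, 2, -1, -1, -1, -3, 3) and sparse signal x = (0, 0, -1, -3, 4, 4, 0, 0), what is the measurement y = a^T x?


Non-zero terms: ['2*-1', '-1*-3', '-1*4', '-1*4']
Products: [-2, 3, -4, -4]
y = sum = -7.

-7


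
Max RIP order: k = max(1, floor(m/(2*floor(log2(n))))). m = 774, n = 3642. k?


floor(log2(3642)) = 11.
2*11 = 22.
m/(2*floor(log2(n))) = 774/22 ≈ 35.1818.
floor = 35.
k = max(1, 35) = 35.

35


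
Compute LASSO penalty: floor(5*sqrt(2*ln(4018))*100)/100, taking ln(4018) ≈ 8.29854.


ln(4018) ≈ 8.29854.
2*ln(n) ≈ 16.59708.
sqrt(2*ln(n)) ≈ sqrt(16.59708) ≈ 4.073951.
lambda ≈ 5*4.073951 = 20.369755.
floor(lambda*100)/100 = 20.36.

20.36


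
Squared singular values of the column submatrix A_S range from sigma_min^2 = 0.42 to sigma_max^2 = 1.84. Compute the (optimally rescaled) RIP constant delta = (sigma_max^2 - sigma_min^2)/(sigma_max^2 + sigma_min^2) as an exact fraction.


lambda_max - lambda_min = 1.84 - 0.42 = 1.42.
lambda_max + lambda_min = 1.84 + 0.42 = 2.26.
delta = 1.42/2.26 = 142/226 = 71/113.

71/113


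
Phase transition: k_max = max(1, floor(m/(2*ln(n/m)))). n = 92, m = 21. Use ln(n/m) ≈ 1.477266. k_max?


n/m = 92/21.
ln(n/m) ≈ 1.477266.
2*ln(n/m) ≈ 2.954532.
m/(2*ln(n/m)) ≈ 21/2.954532 ≈ 7.1077.
floor = 7.
k_max = max(1, 7) = 7.

7


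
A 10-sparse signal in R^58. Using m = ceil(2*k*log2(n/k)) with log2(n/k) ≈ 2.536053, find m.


log2(n/k) = log2(58/10) ≈ 2.536053.
2*k*log2(n/k) ≈ 2*10*2.536053 = 50.72106.
m = ceil(50.72106) = 51.

51


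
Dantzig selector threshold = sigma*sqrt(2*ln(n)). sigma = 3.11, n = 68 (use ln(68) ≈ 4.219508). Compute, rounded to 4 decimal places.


ln(68) ≈ 4.219508.
2*ln(n) ≈ 8.439016.
sqrt(2*ln(n)) ≈ sqrt(8.439016) ≈ 2.904998.
threshold ≈ 3.11*2.904998 = 9.03454378 ≈ 9.0345.

9.0345


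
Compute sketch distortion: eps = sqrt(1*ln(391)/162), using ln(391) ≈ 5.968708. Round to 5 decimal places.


ln(391) ≈ 5.968708.
1*ln(N)/m ≈ 1*5.968708/162 ≈ 0.03684388.
eps = sqrt(0.03684388) ≈ 0.1919476 ≈ 0.19195.

0.19195


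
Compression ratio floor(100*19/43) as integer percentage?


100*m/n = 100*19/43 ≈ 44.186.
floor = 44.

44


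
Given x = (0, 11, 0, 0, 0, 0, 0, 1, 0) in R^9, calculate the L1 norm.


Non-zero entries: [(1, 11), (7, 1)]
Absolute values: [11, 1]
||x||_1 = sum = 12.

12


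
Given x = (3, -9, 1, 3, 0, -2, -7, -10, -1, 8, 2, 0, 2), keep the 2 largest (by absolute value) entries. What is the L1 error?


Sorted |x_i| descending: [10, 9, 8, 7, 3, 3, 2, 2, 2, 1, 1, 0, 0]
Keep top 2: [10, 9]
Tail entries: [8, 7, 3, 3, 2, 2, 2, 1, 1, 0, 0]
L1 error = sum of tail = 29.

29


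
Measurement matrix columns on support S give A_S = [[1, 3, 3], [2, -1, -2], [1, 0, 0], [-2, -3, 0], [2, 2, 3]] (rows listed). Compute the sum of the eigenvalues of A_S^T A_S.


Sum of eigenvalues of A_S^T A_S = trace(A_S^T A_S) = sum of squared column norms of A_S.
A_S^T A_S diagonal: [14, 23, 22].
trace = 14 + 23 + 22 = 59.

59


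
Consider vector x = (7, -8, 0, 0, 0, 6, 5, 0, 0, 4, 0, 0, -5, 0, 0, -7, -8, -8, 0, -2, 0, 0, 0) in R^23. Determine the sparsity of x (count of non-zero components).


Non-zero positions: [0, 1, 5, 6, 9, 12, 15, 16, 17, 19].
Sparsity = 10.

10


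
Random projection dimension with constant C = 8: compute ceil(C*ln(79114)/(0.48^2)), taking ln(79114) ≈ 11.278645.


ln(79114) ≈ 11.278645.
eps^2 = 0.48^2 = 0.2304.
C*ln(N)/eps^2 ≈ 8*11.278645/0.2304 ≈ 391.6196.
m = ceil(391.6196) = 392.

392


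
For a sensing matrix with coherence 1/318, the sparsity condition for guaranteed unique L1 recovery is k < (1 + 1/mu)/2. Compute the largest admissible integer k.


1/mu = 318.
1 + 1/mu = 319.
(1 + 1/mu)/2 = 159.5 is not an integer, so k_max = floor(159.5) = 159.

159


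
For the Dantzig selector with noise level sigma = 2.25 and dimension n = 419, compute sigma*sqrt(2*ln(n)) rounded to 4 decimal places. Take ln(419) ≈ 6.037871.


ln(419) ≈ 6.037871.
2*ln(n) ≈ 12.075742.
sqrt(2*ln(n)) ≈ sqrt(12.075742) ≈ 3.475017.
threshold ≈ 2.25*3.475017 = 7.81878825 ≈ 7.8188.

7.8188


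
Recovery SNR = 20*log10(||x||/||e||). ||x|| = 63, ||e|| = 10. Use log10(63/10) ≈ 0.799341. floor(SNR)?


||x||/||e|| = 63/10.
log10(63/10) ≈ 0.799341.
20*log10(||x||/||e||) ≈ 20*0.799341 = 15.98682.
floor(15.98682) = 15.

15


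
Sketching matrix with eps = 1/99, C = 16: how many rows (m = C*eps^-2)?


1/eps = 99.
(1/eps)^2 = 9801.
m = 16*9801 = 156816.

156816


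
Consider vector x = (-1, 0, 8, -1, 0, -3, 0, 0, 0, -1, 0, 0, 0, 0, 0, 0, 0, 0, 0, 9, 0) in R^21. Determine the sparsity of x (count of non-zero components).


Non-zero positions: [0, 2, 3, 5, 9, 19].
Sparsity = 6.

6


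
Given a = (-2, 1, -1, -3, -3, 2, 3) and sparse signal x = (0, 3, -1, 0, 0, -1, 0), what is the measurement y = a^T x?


Non-zero terms: ['1*3', '-1*-1', '2*-1']
Products: [3, 1, -2]
y = sum = 2.

2
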